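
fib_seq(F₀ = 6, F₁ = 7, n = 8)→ F_2 = F_1 + F_0 = 13
F_3 = F_2 + F_1 = 20
F_4 = F_3 + F_2 = 33
...
= [6, 7, 13, 20, 33, 53, 86, 139]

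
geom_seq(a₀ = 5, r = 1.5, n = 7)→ [5.0, 7.5, 11.25, 16.875, 25.3125, 37.96875, 56.953125]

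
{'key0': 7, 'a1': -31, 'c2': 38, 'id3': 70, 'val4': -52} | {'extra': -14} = {'key0': 7, 'a1': -31, 'c2': 38, 'id3': 70, 'val4': -52, 'extra': -14}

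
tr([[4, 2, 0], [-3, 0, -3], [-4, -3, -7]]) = -3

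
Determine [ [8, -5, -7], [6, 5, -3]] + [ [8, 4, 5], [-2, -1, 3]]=[[16, -1, -2], [4, 4, 0]]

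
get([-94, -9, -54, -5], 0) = -94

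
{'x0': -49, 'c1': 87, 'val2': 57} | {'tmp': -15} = {'x0': -49, 'c1': 87, 'val2': 57, 'tmp': -15}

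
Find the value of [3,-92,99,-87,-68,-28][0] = 3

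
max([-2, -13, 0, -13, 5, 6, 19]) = 19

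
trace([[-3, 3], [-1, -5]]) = -8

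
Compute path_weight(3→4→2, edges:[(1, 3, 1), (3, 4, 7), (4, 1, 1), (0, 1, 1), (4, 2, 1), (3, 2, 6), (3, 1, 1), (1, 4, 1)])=8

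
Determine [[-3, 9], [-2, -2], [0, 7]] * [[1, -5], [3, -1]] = [[24, 6], [-8, 12], [21, -7]]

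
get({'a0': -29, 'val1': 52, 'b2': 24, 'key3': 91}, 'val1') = 52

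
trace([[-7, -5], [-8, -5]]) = -12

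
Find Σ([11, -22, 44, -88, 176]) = 121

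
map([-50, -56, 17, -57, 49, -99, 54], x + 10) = -50+10=-40, -56+10=-46, 17+10=27, -57+10=-47, 49+10=59, -99+10=-89, 54+10=64
= [-40, -46, 27, -47, 59, -89, 64]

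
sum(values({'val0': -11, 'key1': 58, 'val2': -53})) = (-11) + 58 + (-53)
= -6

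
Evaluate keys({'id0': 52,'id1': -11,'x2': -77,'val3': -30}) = ['id0', 'id1', 'x2', 'val3']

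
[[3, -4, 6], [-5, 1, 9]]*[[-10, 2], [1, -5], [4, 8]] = C[0][0] = (3)*(-10) + (-4)*(1) + (6)*(4) = -10
C[0][1] = (3)*(2) + (-4)*(-5) + (6)*(8) = 74
C[1][0] = (-5)*(-10) + (1)*(1) + (9)*(4) = 87
C[1][1] = (-5)*(2) + (1)*(-5) + (9)*(8) = 57
= [[-10, 74], [87, 57]]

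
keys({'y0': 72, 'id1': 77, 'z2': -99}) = ['y0', 'id1', 'z2']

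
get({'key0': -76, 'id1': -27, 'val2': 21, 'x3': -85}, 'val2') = 21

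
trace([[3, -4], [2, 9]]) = diagonal: 3 + 9
= 12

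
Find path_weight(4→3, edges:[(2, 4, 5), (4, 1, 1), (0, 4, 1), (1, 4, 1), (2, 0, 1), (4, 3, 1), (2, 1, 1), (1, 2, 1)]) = 1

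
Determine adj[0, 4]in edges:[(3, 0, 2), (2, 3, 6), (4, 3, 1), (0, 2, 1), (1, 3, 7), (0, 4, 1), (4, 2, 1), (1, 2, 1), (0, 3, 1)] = 1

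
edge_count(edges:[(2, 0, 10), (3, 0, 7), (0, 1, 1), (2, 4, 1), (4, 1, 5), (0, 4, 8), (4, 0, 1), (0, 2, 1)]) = 8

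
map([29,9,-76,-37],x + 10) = 29+10=39, 9+10=19, -76+10=-66, -37+10=-27
= [39, 19, -66, -27]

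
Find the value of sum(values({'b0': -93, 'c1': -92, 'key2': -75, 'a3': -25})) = -285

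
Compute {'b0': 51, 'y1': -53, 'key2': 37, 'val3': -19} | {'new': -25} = {'b0': 51, 'y1': -53, 'key2': 37, 'val3': -19, 'new': -25}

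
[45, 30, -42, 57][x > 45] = [57]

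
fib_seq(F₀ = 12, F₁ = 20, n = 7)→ F_2 = F_1 + F_0 = 32
F_3 = F_2 + F_1 = 52
F_4 = F_3 + F_2 = 84
...
= [12, 20, 32, 52, 84, 136, 220]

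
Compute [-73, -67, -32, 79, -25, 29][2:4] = [-32, 79]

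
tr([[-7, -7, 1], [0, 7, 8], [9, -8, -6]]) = diagonal: (-7) + 7 + (-6)
= -6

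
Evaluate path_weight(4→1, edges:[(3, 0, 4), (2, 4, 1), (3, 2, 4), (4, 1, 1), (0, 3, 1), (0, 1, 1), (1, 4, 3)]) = 1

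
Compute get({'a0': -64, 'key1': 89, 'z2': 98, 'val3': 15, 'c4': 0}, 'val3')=15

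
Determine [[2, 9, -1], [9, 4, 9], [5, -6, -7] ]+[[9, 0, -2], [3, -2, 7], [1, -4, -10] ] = [[11, 9, -3], [12, 2, 16], [6, -10, -17]]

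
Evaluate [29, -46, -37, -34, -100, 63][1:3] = [-46, -37]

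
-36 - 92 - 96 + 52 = -172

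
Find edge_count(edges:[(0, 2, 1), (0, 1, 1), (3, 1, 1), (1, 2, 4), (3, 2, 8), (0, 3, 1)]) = 6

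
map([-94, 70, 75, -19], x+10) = [-84, 80, 85, -9]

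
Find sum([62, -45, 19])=62 + (-45) + 19
= 36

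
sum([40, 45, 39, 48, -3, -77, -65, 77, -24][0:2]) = slice → [40, 45]
40 + 45
= 85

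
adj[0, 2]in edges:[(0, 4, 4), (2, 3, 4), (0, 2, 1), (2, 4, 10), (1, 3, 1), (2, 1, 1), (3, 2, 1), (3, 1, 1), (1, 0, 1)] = 1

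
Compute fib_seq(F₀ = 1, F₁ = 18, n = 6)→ F_2 = F_1 + F_0 = 19
F_3 = F_2 + F_1 = 37
F_4 = F_3 + F_2 = 56
...
= [1, 18, 19, 37, 56, 93]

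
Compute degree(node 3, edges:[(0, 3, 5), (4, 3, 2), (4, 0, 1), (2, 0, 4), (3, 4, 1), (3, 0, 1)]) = incident: (0,3), (4,3), (3,4), (3,0)
= 4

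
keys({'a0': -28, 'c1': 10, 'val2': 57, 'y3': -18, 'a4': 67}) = ['a0', 'c1', 'val2', 'y3', 'a4']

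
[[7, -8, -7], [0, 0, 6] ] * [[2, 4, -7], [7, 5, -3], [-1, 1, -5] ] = C[0][0] = (7)*(2) + (-8)*(7) + (-7)*(-1) = -35
C[0][1] = (7)*(4) + (-8)*(5) + (-7)*(1) = -19
C[0][2] = (7)*(-7) + (-8)*(-3) + (-7)*(-5) = 10
C[1][0] = (0)*(2) + (0)*(7) + (6)*(-1) = -6
C[1][1] = (0)*(4) + (0)*(5) + (6)*(1) = 6
C[1][2] = (0)*(-7) + (0)*(-3) + (6)*(-5) = -30
= [[-35, -19, 10], [-6, 6, -30]]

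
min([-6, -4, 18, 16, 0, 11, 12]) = -6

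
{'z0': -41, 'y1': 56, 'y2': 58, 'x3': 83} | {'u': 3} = {'z0': -41, 'y1': 56, 'y2': 58, 'x3': 83, 'u': 3}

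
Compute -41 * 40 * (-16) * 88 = 2309120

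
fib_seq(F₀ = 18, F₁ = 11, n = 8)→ [18, 11, 29, 40, 69, 109, 178, 287]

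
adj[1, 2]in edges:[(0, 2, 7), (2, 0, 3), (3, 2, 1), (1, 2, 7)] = 7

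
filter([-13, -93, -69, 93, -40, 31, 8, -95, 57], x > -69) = keep x where x > -69: -13✓, -93✗, -69✗, 93✓, -40✓, 31✓, 8✓, -95✗, 57✓
= [-13, 93, -40, 31, 8, 57]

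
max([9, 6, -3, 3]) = 9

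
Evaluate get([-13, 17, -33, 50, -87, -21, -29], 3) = 50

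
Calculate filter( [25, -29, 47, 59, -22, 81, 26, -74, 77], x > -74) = [25, -29, 47, 59, -22, 81, 26, 77]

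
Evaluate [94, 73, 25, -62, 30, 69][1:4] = [73, 25, -62]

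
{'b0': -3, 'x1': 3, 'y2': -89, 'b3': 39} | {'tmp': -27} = {'b0': -3, 'x1': 3, 'y2': -89, 'b3': 39, 'tmp': -27}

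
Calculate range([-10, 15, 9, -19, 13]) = 34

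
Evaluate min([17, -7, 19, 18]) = -7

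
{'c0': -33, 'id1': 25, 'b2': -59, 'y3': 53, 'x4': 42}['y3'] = 53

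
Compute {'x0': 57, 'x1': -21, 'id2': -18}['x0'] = 57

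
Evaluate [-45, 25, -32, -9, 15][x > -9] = keep x where x > -9: -45✗, 25✓, -32✗, -9✗, 15✓
= [25, 15]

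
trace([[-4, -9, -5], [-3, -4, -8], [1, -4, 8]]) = 0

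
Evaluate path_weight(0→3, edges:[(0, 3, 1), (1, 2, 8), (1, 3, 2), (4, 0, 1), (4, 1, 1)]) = w(0→3)=1
= 1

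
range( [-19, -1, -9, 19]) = 38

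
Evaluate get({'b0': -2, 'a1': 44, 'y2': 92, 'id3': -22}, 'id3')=-22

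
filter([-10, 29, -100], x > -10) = keep x where x > -10: -10✗, 29✓, -100✗
= [29]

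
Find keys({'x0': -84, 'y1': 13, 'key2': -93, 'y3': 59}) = ['x0', 'y1', 'key2', 'y3']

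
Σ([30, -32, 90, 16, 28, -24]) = 30 + (-32) + 90 + 16 + 28 + (-24)
= 108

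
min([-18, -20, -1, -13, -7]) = -20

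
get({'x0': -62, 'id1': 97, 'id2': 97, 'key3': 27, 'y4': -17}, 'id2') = 97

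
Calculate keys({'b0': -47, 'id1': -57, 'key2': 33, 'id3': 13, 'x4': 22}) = ['b0', 'id1', 'key2', 'id3', 'x4']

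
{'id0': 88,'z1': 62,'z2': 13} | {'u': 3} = {'id0': 88, 'z1': 62, 'z2': 13, 'u': 3}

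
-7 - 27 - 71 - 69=-174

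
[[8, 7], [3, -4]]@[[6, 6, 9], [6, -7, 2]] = C[0][0] = (8)*(6) + (7)*(6) = 90
C[0][1] = (8)*(6) + (7)*(-7) = -1
C[0][2] = (8)*(9) + (7)*(2) = 86
C[1][0] = (3)*(6) + (-4)*(6) = -6
C[1][1] = (3)*(6) + (-4)*(-7) = 46
C[1][2] = (3)*(9) + (-4)*(2) = 19
= [[90, -1, 86], [-6, 46, 19]]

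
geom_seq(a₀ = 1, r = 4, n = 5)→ a_0 = 1*4^0 = 1
a_1 = 1*4^1 = 4
a_2 = 1*4^2 = 16
...
= [1, 4, 16, 64, 256]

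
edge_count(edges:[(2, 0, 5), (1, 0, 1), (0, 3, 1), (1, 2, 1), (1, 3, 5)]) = 5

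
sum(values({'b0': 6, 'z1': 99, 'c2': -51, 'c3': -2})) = 6 + 99 + (-51) + (-2)
= 52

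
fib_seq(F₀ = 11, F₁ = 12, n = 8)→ [11, 12, 23, 35, 58, 93, 151, 244]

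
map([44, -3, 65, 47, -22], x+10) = [54, 7, 75, 57, -12]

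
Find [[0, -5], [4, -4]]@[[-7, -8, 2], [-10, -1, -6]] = C[0][0] = (0)*(-7) + (-5)*(-10) = 50
C[0][1] = (0)*(-8) + (-5)*(-1) = 5
C[0][2] = (0)*(2) + (-5)*(-6) = 30
C[1][0] = (4)*(-7) + (-4)*(-10) = 12
C[1][1] = (4)*(-8) + (-4)*(-1) = -28
C[1][2] = (4)*(2) + (-4)*(-6) = 32
= [[50, 5, 30], [12, -28, 32]]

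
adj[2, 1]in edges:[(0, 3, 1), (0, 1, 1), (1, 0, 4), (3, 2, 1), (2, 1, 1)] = 1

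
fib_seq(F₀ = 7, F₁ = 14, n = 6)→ [7, 14, 21, 35, 56, 91]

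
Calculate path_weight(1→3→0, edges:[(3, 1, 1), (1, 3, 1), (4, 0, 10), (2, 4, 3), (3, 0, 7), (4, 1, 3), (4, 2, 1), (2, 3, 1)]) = 8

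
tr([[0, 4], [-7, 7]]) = diagonal: 0 + 7
= 7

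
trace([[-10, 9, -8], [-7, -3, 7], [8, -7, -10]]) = diagonal: (-10) + (-3) + (-10)
= -23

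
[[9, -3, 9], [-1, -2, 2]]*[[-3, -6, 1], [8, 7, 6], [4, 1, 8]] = [[-15, -66, 63], [-5, -6, 3]]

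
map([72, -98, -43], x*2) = [144, -196, -86]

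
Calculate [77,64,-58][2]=-58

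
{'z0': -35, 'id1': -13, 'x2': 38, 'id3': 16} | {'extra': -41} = {'z0': -35, 'id1': -13, 'x2': 38, 'id3': 16, 'extra': -41}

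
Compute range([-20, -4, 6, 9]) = 29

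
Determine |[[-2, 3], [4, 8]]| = (-2)*(8) - (3)*(4)
= -28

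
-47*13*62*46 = -1742572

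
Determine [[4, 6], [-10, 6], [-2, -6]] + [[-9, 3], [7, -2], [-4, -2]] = [[-5, 9], [-3, 4], [-6, -8]]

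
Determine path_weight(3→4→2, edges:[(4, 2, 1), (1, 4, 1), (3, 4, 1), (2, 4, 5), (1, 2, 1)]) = 2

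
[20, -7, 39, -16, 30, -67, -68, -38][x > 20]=keep x where x > 20: 20✗, -7✗, 39✓, -16✗, 30✓, -67✗, -68✗, -38✗
= [39, 30]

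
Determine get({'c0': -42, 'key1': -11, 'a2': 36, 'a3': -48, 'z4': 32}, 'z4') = 32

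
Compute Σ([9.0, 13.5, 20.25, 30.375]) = 9.0 + 13.5 + 20.25 + 30.375
= 73.125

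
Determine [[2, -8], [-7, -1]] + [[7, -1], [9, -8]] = [[9, -9], [2, -9]]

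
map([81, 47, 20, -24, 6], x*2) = 81*2=162, 47*2=94, 20*2=40, -24*2=-48, 6*2=12
= [162, 94, 40, -48, 12]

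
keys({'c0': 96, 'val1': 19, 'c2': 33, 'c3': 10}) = ['c0', 'val1', 'c2', 'c3']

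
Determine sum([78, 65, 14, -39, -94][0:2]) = 143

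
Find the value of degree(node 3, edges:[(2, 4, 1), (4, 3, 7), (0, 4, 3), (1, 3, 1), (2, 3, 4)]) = incident: (4,3), (1,3), (2,3)
= 3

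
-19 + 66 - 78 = -31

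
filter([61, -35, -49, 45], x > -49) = keep x where x > -49: 61✓, -35✓, -49✗, 45✓
= [61, -35, 45]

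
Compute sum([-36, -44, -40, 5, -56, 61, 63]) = (-36) + (-44) + (-40) + 5 + (-56) + 61 + 63
= -47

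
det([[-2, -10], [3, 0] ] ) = 30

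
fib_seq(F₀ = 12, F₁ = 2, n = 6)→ F_2 = F_1 + F_0 = 14
F_3 = F_2 + F_1 = 16
F_4 = F_3 + F_2 = 30
...
= [12, 2, 14, 16, 30, 46]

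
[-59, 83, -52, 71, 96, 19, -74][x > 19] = keep x where x > 19: -59✗, 83✓, -52✗, 71✓, 96✓, 19✗, -74✗
= [83, 71, 96]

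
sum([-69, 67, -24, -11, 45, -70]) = (-69) + 67 + (-24) + (-11) + 45 + (-70)
= -62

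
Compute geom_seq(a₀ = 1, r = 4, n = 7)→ [1, 4, 16, 64, 256, 1024, 4096]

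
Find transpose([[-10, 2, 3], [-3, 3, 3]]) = [[-10, -3], [2, 3], [3, 3]]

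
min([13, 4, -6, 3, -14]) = -14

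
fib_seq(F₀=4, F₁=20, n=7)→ [4, 20, 24, 44, 68, 112, 180]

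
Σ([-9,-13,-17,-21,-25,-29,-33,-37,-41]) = -225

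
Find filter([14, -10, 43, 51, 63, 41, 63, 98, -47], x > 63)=[98]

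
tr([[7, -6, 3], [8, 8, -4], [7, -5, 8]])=diagonal: 7 + 8 + 8
= 23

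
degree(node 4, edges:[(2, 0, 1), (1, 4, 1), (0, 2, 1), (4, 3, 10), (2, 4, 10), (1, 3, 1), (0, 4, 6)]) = incident: (1,4), (4,3), (2,4), (0,4)
= 4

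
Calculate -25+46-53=-32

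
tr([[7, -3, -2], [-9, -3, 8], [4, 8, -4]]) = diagonal: 7 + (-3) + (-4)
= 0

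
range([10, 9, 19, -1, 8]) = 20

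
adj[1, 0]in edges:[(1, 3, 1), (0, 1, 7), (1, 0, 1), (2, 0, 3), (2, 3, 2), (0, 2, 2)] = 1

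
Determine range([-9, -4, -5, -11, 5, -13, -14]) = 19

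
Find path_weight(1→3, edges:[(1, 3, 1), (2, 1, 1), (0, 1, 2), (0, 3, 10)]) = w(1→3)=1
= 1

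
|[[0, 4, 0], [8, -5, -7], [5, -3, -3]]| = (1)*(0)*det([[-5, -7], [-3, -3]]) + (-1)*(4)*det([[8, -7], [5, -3]]) + (1)*(0)*det([[8, -5], [5, -3]])
= 0 + -44 + 0
= -44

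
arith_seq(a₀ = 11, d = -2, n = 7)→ [11, 9, 7, 5, 3, 1, -1]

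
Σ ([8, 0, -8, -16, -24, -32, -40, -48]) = 8 + 0 + (-8) + (-16) + (-24) + (-32) + (-40) + (-48)
= -160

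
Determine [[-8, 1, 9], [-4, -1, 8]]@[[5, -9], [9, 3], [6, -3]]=C[0][0] = (-8)*(5) + (1)*(9) + (9)*(6) = 23
C[0][1] = (-8)*(-9) + (1)*(3) + (9)*(-3) = 48
C[1][0] = (-4)*(5) + (-1)*(9) + (8)*(6) = 19
C[1][1] = (-4)*(-9) + (-1)*(3) + (8)*(-3) = 9
= [[23, 48], [19, 9]]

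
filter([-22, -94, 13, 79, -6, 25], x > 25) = keep x where x > 25: -22✗, -94✗, 13✗, 79✓, -6✗, 25✗
= [79]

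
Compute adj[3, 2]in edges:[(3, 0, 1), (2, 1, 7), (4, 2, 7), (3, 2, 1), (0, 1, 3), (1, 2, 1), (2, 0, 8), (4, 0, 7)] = 1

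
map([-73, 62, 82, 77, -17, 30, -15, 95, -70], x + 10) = -73+10=-63, 62+10=72, 82+10=92, 77+10=87, -17+10=-7, 30+10=40, -15+10=-5, 95+10=105, -70+10=-60
= [-63, 72, 92, 87, -7, 40, -5, 105, -60]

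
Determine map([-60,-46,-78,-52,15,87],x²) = (-60)²=3600, (-46)²=2116, (-78)²=6084, (-52)²=2704, (15)²=225, (87)²=7569
= [3600, 2116, 6084, 2704, 225, 7569]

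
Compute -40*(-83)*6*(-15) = -298800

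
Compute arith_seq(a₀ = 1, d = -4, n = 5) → a_0 = 1 + 0*-4 = 1
a_1 = 1 + 1*-4 = -3
a_2 = 1 + 2*-4 = -7
...
= [1, -3, -7, -11, -15]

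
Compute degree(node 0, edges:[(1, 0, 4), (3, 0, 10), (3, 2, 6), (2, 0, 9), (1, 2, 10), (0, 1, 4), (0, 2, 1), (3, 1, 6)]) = incident: (1,0), (3,0), (2,0), (0,1), (0,2)
= 5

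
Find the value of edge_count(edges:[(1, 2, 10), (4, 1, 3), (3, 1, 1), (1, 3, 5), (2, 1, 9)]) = 5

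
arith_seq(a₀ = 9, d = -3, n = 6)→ a_0 = 9 + 0*-3 = 9
a_1 = 9 + 1*-3 = 6
a_2 = 9 + 2*-3 = 3
...
= [9, 6, 3, 0, -3, -6]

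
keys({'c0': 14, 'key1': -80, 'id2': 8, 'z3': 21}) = ['c0', 'key1', 'id2', 'z3']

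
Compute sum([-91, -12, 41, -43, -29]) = (-91) + (-12) + 41 + (-43) + (-29)
= -134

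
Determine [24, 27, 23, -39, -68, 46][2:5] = [23, -39, -68]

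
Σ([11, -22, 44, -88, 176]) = 121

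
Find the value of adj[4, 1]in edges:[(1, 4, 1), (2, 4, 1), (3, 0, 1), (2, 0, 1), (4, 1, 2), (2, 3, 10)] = 2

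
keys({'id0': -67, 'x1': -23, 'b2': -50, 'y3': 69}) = ['id0', 'x1', 'b2', 'y3']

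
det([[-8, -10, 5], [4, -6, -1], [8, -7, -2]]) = 60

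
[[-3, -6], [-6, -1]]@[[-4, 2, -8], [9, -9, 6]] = C[0][0] = (-3)*(-4) + (-6)*(9) = -42
C[0][1] = (-3)*(2) + (-6)*(-9) = 48
C[0][2] = (-3)*(-8) + (-6)*(6) = -12
C[1][0] = (-6)*(-4) + (-1)*(9) = 15
C[1][1] = (-6)*(2) + (-1)*(-9) = -3
C[1][2] = (-6)*(-8) + (-1)*(6) = 42
= [[-42, 48, -12], [15, -3, 42]]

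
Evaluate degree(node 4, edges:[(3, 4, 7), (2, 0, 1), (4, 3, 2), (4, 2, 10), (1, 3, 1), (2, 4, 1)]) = incident: (3,4), (4,3), (4,2), (2,4)
= 4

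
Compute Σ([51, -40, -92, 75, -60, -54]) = 51 + (-40) + (-92) + 75 + (-60) + (-54)
= -120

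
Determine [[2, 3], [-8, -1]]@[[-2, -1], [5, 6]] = C[0][0] = (2)*(-2) + (3)*(5) = 11
C[0][1] = (2)*(-1) + (3)*(6) = 16
C[1][0] = (-8)*(-2) + (-1)*(5) = 11
C[1][1] = (-8)*(-1) + (-1)*(6) = 2
= [[11, 16], [11, 2]]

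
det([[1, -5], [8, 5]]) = (1)*(5) - (-5)*(8)
= 45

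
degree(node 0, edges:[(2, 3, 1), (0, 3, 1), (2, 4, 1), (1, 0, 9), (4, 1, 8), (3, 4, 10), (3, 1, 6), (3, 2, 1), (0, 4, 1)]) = 3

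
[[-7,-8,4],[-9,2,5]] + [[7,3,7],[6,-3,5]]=[[0, -5, 11], [-3, -1, 10]]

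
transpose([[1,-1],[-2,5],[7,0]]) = [[1, -2, 7], [-1, 5, 0]]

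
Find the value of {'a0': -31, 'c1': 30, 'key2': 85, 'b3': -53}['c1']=30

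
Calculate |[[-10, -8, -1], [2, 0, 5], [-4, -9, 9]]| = -128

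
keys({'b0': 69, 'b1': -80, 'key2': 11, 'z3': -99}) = ['b0', 'b1', 'key2', 'z3']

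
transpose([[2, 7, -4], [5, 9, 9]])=[[2, 5], [7, 9], [-4, 9]]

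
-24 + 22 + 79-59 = 18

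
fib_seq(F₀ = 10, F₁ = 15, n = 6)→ F_2 = F_1 + F_0 = 25
F_3 = F_2 + F_1 = 40
F_4 = F_3 + F_2 = 65
...
= [10, 15, 25, 40, 65, 105]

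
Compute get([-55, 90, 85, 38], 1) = 90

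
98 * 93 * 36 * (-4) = -1312416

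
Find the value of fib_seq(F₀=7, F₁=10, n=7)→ [7, 10, 17, 27, 44, 71, 115]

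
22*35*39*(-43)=-1291290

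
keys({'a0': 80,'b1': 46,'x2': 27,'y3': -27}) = ['a0', 'b1', 'x2', 'y3']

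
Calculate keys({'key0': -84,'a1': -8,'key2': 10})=['key0', 'a1', 'key2']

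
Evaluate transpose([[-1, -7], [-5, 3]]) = [[-1, -5], [-7, 3]]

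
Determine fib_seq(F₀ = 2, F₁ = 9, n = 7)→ [2, 9, 11, 20, 31, 51, 82]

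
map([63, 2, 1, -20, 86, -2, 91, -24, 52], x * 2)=63*2=126, 2*2=4, 1*2=2, -20*2=-40, 86*2=172, -2*2=-4, 91*2=182, -24*2=-48, 52*2=104
= [126, 4, 2, -40, 172, -4, 182, -48, 104]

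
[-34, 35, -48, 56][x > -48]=[-34, 35, 56]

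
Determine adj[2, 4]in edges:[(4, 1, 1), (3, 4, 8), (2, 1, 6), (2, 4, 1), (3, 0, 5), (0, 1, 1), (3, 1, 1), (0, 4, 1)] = 1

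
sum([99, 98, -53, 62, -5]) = 99 + 98 + (-53) + 62 + (-5)
= 201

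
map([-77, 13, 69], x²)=(-77)²=5929, (13)²=169, (69)²=4761
= [5929, 169, 4761]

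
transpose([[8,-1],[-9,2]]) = [[8, -9], [-1, 2]]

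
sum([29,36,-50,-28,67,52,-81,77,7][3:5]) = slice → [-28, 67]
(-28) + 67
= 39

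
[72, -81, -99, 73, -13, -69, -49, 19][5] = -69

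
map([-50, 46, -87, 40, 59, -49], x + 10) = [-40, 56, -77, 50, 69, -39]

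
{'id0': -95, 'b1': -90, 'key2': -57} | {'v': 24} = {'id0': -95, 'b1': -90, 'key2': -57, 'v': 24}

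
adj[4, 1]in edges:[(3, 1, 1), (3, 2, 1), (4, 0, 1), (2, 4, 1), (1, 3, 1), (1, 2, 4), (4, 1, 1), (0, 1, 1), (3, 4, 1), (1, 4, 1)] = 1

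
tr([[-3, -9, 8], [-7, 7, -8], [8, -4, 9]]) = 13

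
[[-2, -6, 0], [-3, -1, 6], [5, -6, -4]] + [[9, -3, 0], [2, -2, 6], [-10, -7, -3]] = [[7, -9, 0], [-1, -3, 12], [-5, -13, -7]]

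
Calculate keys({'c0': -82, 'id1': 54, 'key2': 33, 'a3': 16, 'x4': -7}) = ['c0', 'id1', 'key2', 'a3', 'x4']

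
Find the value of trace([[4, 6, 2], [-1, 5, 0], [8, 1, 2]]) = 11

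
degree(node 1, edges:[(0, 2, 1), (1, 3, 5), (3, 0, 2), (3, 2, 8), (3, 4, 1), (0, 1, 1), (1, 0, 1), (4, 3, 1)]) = 3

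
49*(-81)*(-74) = 293706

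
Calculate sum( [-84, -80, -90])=-254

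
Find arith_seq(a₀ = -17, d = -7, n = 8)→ a_0 = -17 + 0*-7 = -17
a_1 = -17 + 1*-7 = -24
a_2 = -17 + 2*-7 = -31
...
= [-17, -24, -31, -38, -45, -52, -59, -66]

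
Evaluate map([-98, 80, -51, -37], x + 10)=[-88, 90, -41, -27]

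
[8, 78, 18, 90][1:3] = [78, 18]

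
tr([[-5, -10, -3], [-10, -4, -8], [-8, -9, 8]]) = diagonal: (-5) + (-4) + 8
= -1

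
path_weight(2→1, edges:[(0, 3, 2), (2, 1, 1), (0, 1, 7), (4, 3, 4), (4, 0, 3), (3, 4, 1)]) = w(2→1)=1
= 1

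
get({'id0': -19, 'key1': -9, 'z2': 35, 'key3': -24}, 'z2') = 35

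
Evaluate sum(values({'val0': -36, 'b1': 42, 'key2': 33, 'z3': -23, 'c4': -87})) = (-36) + 42 + 33 + (-23) + (-87)
= -71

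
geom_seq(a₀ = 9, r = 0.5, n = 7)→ [9.0, 4.5, 2.25, 1.125, 0.5625, 0.28125, 0.140625]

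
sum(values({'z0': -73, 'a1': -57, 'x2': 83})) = -47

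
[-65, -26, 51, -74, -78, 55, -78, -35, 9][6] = -78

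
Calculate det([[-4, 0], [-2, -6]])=(-4)*(-6) - (0)*(-2)
= 24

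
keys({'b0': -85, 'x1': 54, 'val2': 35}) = ['b0', 'x1', 'val2']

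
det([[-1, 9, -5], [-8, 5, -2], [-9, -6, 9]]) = (1)*(-1)*det([[5, -2], [-6, 9]]) + (-1)*(9)*det([[-8, -2], [-9, 9]]) + (1)*(-5)*det([[-8, 5], [-9, -6]])
= -33 + 810 + -465
= 312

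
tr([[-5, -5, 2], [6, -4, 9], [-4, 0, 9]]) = 0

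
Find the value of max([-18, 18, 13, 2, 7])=18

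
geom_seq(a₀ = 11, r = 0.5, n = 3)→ [11.0, 5.5, 2.75]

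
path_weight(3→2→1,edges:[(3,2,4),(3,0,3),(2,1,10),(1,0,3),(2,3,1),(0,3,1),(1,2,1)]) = w(3→2)=4 + w(2→1)=10
= 14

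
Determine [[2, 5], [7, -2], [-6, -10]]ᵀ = [[2, 7, -6], [5, -2, -10]]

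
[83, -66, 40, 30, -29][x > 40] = keep x where x > 40: 83✓, -66✗, 40✗, 30✗, -29✗
= [83]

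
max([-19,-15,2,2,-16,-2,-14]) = 2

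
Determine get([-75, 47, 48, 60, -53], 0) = -75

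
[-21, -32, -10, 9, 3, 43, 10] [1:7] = [-32, -10, 9, 3, 43, 10]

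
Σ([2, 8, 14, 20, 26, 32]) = 2 + 8 + 14 + 20 + 26 + 32
= 102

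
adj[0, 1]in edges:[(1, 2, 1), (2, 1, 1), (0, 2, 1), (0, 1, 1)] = 1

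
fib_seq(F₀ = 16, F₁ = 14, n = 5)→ F_2 = F_1 + F_0 = 30
F_3 = F_2 + F_1 = 44
F_4 = F_3 + F_2 = 74
= [16, 14, 30, 44, 74]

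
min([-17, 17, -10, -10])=-17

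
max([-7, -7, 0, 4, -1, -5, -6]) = 4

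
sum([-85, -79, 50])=(-85) + (-79) + 50
= -114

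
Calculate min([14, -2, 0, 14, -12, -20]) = -20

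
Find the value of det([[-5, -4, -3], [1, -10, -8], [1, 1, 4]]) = (1)*(-5)*det([[-10, -8], [1, 4]]) + (-1)*(-4)*det([[1, -8], [1, 4]]) + (1)*(-3)*det([[1, -10], [1, 1]])
= 160 + 48 + -33
= 175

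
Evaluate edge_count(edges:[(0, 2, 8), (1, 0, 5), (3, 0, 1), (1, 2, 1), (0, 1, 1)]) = 5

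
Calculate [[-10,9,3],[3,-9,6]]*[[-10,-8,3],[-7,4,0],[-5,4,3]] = [[22, 128, -21], [3, -36, 27]]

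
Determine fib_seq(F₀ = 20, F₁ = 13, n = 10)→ F_2 = F_1 + F_0 = 33
F_3 = F_2 + F_1 = 46
F_4 = F_3 + F_2 = 79
...
= [20, 13, 33, 46, 79, 125, 204, 329, 533, 862]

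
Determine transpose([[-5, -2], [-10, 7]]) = [[-5, -10], [-2, 7]]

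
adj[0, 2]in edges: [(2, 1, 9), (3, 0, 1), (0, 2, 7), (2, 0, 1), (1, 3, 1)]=7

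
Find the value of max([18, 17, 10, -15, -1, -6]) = 18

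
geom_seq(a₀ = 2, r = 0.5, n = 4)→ [2.0, 1.0, 0.5, 0.25]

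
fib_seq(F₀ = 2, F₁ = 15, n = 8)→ [2, 15, 17, 32, 49, 81, 130, 211]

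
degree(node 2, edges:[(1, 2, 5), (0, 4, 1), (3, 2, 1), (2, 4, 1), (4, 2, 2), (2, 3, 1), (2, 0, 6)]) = 6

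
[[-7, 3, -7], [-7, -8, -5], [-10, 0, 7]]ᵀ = [[-7, -7, -10], [3, -8, 0], [-7, -5, 7]]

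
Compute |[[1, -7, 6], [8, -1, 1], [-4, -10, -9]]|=-961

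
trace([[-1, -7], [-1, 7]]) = diagonal: (-1) + 7
= 6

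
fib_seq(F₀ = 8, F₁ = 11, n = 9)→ [8, 11, 19, 30, 49, 79, 128, 207, 335]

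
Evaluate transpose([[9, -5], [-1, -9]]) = [[9, -1], [-5, -9]]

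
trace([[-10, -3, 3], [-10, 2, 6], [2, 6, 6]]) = diagonal: (-10) + 2 + 6
= -2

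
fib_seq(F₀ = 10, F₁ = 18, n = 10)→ [10, 18, 28, 46, 74, 120, 194, 314, 508, 822]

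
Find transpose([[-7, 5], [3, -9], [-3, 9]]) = [[-7, 3, -3], [5, -9, 9]]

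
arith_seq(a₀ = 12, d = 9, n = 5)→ [12, 21, 30, 39, 48]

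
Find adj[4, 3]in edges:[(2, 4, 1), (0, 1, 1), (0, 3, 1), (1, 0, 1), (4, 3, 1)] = 1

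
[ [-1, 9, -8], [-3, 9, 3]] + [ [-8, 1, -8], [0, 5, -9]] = [[-9, 10, -16], [-3, 14, -6]]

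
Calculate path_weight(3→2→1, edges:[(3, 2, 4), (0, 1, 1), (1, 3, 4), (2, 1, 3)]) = w(3→2)=4 + w(2→1)=3
= 7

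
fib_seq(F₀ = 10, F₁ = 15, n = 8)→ F_2 = F_1 + F_0 = 25
F_3 = F_2 + F_1 = 40
F_4 = F_3 + F_2 = 65
...
= [10, 15, 25, 40, 65, 105, 170, 275]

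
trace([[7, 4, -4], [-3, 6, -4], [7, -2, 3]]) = 16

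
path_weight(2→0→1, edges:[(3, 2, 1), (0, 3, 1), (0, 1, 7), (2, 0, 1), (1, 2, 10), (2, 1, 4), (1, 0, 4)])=w(2→0)=1 + w(0→1)=7
= 8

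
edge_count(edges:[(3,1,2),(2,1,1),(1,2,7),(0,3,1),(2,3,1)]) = 5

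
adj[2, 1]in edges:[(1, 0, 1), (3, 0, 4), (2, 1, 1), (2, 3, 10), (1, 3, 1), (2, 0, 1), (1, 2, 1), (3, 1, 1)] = 1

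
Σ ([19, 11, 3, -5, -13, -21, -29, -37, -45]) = -117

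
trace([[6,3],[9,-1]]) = 5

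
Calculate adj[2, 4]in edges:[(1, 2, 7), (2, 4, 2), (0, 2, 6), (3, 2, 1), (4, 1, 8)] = 2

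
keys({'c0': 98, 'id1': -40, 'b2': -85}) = ['c0', 'id1', 'b2']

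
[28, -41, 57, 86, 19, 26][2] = 57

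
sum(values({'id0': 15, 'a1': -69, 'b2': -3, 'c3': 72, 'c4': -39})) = 15 + (-69) + (-3) + 72 + (-39)
= -24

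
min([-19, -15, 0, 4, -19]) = -19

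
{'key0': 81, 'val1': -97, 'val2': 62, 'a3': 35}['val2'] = 62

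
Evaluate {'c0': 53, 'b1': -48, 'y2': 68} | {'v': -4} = {'c0': 53, 'b1': -48, 'y2': 68, 'v': -4}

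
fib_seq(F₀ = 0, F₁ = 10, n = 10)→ F_2 = F_1 + F_0 = 10
F_3 = F_2 + F_1 = 20
F_4 = F_3 + F_2 = 30
...
= [0, 10, 10, 20, 30, 50, 80, 130, 210, 340]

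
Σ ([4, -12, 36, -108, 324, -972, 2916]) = 4 + -12 + 36 + -108 + 324 + -972 + 2916
= 2188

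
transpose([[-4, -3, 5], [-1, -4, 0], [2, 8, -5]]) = [[-4, -1, 2], [-3, -4, 8], [5, 0, -5]]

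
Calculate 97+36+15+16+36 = 200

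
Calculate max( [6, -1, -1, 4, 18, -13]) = 18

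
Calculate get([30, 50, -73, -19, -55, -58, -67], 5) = -58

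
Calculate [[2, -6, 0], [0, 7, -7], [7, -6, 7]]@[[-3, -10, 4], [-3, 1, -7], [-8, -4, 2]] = [[12, -26, 50], [35, 35, -63], [-59, -104, 84]]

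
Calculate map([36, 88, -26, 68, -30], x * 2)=[72, 176, -52, 136, -60]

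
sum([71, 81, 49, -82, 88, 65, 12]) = 71 + 81 + 49 + (-82) + 88 + 65 + 12
= 284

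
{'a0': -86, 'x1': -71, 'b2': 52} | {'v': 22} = {'a0': -86, 'x1': -71, 'b2': 52, 'v': 22}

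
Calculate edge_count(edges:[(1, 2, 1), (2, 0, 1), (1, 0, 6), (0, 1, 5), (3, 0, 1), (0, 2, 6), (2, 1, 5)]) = 7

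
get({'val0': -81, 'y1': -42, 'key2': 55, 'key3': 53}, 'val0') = -81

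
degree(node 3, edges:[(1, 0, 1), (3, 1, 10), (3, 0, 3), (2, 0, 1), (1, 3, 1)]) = incident: (3,1), (3,0), (1,3)
= 3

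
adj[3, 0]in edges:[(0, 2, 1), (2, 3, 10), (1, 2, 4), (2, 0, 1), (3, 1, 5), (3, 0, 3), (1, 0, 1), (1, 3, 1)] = 3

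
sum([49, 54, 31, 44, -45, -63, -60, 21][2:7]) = -93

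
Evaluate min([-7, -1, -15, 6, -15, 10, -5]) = -15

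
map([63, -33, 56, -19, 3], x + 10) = [73, -23, 66, -9, 13]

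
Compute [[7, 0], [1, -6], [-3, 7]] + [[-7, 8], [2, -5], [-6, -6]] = [[0, 8], [3, -11], [-9, 1]]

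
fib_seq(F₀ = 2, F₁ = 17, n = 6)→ F_2 = F_1 + F_0 = 19
F_3 = F_2 + F_1 = 36
F_4 = F_3 + F_2 = 55
...
= [2, 17, 19, 36, 55, 91]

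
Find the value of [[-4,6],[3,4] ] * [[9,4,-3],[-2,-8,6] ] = [[-48, -64, 48], [19, -20, 15]]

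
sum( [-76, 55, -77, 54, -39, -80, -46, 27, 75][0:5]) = -83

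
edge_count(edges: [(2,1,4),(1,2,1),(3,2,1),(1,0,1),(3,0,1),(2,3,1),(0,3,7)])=7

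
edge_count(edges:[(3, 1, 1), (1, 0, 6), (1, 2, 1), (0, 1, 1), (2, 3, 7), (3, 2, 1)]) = 6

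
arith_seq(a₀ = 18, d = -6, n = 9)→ a_0 = 18 + 0*-6 = 18
a_1 = 18 + 1*-6 = 12
a_2 = 18 + 2*-6 = 6
...
= [18, 12, 6, 0, -6, -12, -18, -24, -30]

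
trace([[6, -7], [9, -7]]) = -1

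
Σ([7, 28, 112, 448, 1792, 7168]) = 7 + 28 + 112 + 448 + 1792 + 7168
= 9555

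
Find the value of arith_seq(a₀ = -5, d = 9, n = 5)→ [-5, 4, 13, 22, 31]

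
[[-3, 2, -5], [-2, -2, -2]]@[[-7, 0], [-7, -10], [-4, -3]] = [[27, -5], [36, 26]]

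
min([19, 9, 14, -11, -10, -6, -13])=-13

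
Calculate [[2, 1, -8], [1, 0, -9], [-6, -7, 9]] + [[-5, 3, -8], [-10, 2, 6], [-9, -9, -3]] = [[-3, 4, -16], [-9, 2, -3], [-15, -16, 6]]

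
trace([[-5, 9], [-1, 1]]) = diagonal: (-5) + 1
= -4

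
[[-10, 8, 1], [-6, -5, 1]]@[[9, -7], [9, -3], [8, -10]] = [[-10, 36], [-91, 47]]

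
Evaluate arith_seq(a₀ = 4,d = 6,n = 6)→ [4, 10, 16, 22, 28, 34]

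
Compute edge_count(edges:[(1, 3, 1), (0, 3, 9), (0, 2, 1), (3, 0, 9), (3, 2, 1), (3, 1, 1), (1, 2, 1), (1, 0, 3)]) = 8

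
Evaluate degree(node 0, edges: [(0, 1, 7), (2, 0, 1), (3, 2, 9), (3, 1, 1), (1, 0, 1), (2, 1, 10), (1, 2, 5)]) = incident: (0,1), (2,0), (1,0)
= 3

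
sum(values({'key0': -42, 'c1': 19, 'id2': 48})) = 25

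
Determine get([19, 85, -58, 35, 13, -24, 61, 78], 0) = 19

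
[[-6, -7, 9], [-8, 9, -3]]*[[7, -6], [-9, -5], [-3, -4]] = [[-6, 35], [-128, 15]]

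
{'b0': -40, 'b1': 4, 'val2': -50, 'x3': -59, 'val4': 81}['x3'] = -59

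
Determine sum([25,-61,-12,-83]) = -131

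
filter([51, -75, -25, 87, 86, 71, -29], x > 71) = [87, 86]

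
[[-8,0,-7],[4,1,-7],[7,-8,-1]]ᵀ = [[-8, 4, 7], [0, 1, -8], [-7, -7, -1]]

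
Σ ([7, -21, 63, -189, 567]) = 427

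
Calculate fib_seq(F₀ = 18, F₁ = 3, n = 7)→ [18, 3, 21, 24, 45, 69, 114]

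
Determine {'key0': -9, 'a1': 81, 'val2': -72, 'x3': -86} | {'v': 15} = {'key0': -9, 'a1': 81, 'val2': -72, 'x3': -86, 'v': 15}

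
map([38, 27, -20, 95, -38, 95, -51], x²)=[1444, 729, 400, 9025, 1444, 9025, 2601]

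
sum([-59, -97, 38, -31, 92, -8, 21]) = (-59) + (-97) + 38 + (-31) + 92 + (-8) + 21
= -44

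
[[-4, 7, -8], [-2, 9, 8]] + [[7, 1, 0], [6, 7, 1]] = [[3, 8, -8], [4, 16, 9]]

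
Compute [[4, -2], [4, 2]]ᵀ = [[4, 4], [-2, 2]]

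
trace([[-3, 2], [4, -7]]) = diagonal: (-3) + (-7)
= -10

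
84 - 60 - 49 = -25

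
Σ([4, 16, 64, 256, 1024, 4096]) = 4 + 16 + 64 + 256 + 1024 + 4096
= 5460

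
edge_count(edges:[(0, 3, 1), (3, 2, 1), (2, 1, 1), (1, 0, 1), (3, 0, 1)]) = 5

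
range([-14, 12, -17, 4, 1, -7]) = 29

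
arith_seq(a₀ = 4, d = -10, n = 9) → [4, -6, -16, -26, -36, -46, -56, -66, -76]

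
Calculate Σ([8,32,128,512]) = 680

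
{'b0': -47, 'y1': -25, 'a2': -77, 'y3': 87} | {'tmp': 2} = {'b0': -47, 'y1': -25, 'a2': -77, 'y3': 87, 'tmp': 2}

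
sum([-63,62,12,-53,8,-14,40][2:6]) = -47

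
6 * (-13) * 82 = -6396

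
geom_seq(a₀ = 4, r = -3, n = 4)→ [4, -12, 36, -108]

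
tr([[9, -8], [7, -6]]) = 3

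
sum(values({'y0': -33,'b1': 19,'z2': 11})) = -3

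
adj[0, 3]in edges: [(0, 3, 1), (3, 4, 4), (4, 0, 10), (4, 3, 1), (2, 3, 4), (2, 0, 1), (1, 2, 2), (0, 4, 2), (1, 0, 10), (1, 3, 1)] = 1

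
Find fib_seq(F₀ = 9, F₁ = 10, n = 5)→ F_2 = F_1 + F_0 = 19
F_3 = F_2 + F_1 = 29
F_4 = F_3 + F_2 = 48
= [9, 10, 19, 29, 48]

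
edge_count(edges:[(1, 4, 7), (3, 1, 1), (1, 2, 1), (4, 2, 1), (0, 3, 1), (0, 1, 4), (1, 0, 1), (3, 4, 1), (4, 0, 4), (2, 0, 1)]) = 10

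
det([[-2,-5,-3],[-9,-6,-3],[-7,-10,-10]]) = (1)*(-2)*det([[-6, -3], [-10, -10]]) + (-1)*(-5)*det([[-9, -3], [-7, -10]]) + (1)*(-3)*det([[-9, -6], [-7, -10]])
= -60 + 345 + -144
= 141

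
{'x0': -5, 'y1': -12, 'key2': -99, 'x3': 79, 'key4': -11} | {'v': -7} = {'x0': -5, 'y1': -12, 'key2': -99, 'x3': 79, 'key4': -11, 'v': -7}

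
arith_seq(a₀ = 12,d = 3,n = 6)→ a_0 = 12 + 0*3 = 12
a_1 = 12 + 1*3 = 15
a_2 = 12 + 2*3 = 18
...
= [12, 15, 18, 21, 24, 27]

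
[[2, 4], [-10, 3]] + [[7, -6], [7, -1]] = [[9, -2], [-3, 2]]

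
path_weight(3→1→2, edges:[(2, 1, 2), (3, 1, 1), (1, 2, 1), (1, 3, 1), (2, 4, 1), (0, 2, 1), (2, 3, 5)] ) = w(3→1)=1 + w(1→2)=1
= 2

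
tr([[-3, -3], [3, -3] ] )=-6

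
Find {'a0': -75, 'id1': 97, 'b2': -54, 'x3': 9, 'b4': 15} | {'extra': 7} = {'a0': -75, 'id1': 97, 'b2': -54, 'x3': 9, 'b4': 15, 'extra': 7}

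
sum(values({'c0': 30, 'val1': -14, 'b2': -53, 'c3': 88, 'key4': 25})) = 76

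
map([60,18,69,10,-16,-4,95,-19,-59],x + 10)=60+10=70, 18+10=28, 69+10=79, 10+10=20, -16+10=-6, -4+10=6, 95+10=105, -19+10=-9, -59+10=-49
= [70, 28, 79, 20, -6, 6, 105, -9, -49]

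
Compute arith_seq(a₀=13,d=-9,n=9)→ [13, 4, -5, -14, -23, -32, -41, -50, -59]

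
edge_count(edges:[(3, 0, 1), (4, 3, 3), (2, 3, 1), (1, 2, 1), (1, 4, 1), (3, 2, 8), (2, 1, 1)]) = 7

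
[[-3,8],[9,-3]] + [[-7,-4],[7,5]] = [[-10, 4], [16, 2]]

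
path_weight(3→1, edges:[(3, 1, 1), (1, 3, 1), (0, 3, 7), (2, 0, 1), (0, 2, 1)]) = w(3→1)=1
= 1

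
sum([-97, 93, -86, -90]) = (-97) + 93 + (-86) + (-90)
= -180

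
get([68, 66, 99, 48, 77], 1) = 66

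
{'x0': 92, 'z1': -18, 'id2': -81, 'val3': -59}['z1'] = -18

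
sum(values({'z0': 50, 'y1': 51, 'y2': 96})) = 50 + 51 + 96
= 197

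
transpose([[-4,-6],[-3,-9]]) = [[-4, -3], [-6, -9]]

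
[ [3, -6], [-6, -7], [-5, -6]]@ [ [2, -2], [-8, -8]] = [[54, 42], [44, 68], [38, 58]]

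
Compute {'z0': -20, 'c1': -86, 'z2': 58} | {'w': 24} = {'z0': -20, 'c1': -86, 'z2': 58, 'w': 24}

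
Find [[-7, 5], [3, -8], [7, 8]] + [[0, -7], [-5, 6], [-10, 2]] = [[-7, -2], [-2, -2], [-3, 10]]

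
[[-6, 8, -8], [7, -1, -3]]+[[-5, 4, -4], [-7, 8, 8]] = [[-11, 12, -12], [0, 7, 5]]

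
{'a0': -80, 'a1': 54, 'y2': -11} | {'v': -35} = {'a0': -80, 'a1': 54, 'y2': -11, 'v': -35}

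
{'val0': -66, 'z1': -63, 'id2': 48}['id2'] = 48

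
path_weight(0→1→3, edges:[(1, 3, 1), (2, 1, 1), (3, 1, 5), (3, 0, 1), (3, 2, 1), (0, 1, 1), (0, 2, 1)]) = 2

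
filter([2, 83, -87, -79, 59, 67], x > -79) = keep x where x > -79: 2✓, 83✓, -87✗, -79✗, 59✓, 67✓
= [2, 83, 59, 67]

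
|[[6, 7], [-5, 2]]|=(6)*(2) - (7)*(-5)
= 47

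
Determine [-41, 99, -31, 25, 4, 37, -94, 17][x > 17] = keep x where x > 17: -41✗, 99✓, -31✗, 25✓, 4✗, 37✓, -94✗, 17✗
= [99, 25, 37]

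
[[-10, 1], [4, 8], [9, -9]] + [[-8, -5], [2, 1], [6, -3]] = [[-18, -4], [6, 9], [15, -12]]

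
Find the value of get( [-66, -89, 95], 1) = -89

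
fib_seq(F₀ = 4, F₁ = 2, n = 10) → F_2 = F_1 + F_0 = 6
F_3 = F_2 + F_1 = 8
F_4 = F_3 + F_2 = 14
...
= [4, 2, 6, 8, 14, 22, 36, 58, 94, 152]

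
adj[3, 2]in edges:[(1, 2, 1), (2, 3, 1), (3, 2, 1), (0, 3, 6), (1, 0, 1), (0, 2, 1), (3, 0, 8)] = 1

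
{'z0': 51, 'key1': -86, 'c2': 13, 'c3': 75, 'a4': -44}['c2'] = 13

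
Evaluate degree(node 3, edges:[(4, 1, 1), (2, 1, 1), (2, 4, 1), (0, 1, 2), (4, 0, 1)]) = incident: none
= 0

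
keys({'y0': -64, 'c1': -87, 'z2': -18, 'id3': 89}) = ['y0', 'c1', 'z2', 'id3']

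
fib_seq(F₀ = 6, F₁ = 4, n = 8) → F_2 = F_1 + F_0 = 10
F_3 = F_2 + F_1 = 14
F_4 = F_3 + F_2 = 24
...
= [6, 4, 10, 14, 24, 38, 62, 100]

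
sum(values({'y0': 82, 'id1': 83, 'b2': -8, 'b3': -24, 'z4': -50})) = 82 + 83 + (-8) + (-24) + (-50)
= 83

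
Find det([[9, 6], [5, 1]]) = -21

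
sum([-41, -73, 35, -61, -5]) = (-41) + (-73) + 35 + (-61) + (-5)
= -145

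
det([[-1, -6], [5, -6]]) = 36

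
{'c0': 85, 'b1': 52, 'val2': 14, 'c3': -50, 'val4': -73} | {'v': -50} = {'c0': 85, 'b1': 52, 'val2': 14, 'c3': -50, 'val4': -73, 'v': -50}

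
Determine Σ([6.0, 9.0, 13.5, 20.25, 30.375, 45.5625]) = 6.0 + 9.0 + 13.5 + 20.25 + 30.375 + 45.5625
= 124.6875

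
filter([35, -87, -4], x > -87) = [35, -4]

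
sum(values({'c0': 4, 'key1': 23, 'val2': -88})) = 4 + 23 + (-88)
= -61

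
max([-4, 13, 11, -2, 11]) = 13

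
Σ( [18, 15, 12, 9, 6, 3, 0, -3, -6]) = 54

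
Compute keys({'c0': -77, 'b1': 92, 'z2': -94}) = ['c0', 'b1', 'z2']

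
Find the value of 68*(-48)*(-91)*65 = 19306560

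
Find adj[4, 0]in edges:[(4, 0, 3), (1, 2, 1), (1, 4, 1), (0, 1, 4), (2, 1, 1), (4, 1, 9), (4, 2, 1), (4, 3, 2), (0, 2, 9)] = 3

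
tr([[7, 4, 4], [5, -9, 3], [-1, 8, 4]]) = 2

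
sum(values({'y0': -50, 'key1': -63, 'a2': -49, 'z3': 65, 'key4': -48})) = -145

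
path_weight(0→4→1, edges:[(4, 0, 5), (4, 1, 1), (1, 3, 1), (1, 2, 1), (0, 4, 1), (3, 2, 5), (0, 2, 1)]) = 2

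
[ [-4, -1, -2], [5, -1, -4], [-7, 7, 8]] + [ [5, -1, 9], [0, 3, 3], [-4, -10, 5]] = [[1, -2, 7], [5, 2, -1], [-11, -3, 13]]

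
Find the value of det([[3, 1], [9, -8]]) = (3)*(-8) - (1)*(9)
= -33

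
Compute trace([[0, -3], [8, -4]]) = -4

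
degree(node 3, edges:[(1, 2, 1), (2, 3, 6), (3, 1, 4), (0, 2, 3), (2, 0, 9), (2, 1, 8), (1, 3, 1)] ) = incident: (2,3), (3,1), (1,3)
= 3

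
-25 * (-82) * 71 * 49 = 7131950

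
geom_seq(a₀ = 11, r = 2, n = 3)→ [11, 22, 44]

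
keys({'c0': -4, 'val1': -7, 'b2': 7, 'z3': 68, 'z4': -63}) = ['c0', 'val1', 'b2', 'z3', 'z4']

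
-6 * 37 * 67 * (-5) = 74370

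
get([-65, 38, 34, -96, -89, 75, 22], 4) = -89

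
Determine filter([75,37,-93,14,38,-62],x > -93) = keep x where x > -93: 75✓, 37✓, -93✗, 14✓, 38✓, -62✓
= [75, 37, 14, 38, -62]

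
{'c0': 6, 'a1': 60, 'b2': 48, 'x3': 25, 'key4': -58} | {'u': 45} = {'c0': 6, 'a1': 60, 'b2': 48, 'x3': 25, 'key4': -58, 'u': 45}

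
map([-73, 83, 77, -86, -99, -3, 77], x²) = (-73)²=5329, (83)²=6889, (77)²=5929, (-86)²=7396, (-99)²=9801, (-3)²=9, (77)²=5929
= [5329, 6889, 5929, 7396, 9801, 9, 5929]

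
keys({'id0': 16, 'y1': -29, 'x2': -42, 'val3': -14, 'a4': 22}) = ['id0', 'y1', 'x2', 'val3', 'a4']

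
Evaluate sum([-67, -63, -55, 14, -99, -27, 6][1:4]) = -104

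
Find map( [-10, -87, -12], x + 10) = [0, -77, -2]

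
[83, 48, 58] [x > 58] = [83]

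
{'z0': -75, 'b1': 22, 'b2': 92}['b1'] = 22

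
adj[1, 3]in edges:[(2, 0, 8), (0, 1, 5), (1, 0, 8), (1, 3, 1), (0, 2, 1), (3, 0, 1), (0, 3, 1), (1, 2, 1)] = 1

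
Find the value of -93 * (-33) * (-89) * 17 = -4643397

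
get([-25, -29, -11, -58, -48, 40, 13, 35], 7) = 35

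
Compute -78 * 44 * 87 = -298584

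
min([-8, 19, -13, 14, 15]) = -13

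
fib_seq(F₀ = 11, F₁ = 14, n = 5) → F_2 = F_1 + F_0 = 25
F_3 = F_2 + F_1 = 39
F_4 = F_3 + F_2 = 64
= [11, 14, 25, 39, 64]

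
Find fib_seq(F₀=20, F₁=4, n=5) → F_2 = F_1 + F_0 = 24
F_3 = F_2 + F_1 = 28
F_4 = F_3 + F_2 = 52
= [20, 4, 24, 28, 52]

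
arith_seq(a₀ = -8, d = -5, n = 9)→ a_0 = -8 + 0*-5 = -8
a_1 = -8 + 1*-5 = -13
a_2 = -8 + 2*-5 = -18
...
= [-8, -13, -18, -23, -28, -33, -38, -43, -48]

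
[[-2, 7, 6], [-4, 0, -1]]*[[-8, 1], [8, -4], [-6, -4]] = [[36, -54], [38, 0]]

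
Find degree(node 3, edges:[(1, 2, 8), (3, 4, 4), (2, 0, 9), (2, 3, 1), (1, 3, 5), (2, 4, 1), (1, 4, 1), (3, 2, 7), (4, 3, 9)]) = 5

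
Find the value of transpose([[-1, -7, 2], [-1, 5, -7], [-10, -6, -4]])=[[-1, -1, -10], [-7, 5, -6], [2, -7, -4]]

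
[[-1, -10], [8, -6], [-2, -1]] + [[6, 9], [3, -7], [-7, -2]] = [[5, -1], [11, -13], [-9, -3]]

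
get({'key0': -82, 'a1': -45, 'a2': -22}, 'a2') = -22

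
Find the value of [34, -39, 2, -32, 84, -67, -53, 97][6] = -53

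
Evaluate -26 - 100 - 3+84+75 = 30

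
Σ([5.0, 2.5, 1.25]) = 5.0 + 2.5 + 1.25
= 8.75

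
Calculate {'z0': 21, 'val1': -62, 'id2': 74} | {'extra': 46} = {'z0': 21, 'val1': -62, 'id2': 74, 'extra': 46}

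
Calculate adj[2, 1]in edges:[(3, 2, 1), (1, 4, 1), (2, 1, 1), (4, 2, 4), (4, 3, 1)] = 1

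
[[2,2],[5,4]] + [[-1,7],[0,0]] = [[1, 9], [5, 4]]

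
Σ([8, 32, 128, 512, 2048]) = 8 + 32 + 128 + 512 + 2048
= 2728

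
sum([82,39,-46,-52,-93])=-70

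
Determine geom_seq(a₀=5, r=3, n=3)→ [5, 15, 45]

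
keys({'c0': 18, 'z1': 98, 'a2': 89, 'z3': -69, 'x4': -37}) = ['c0', 'z1', 'a2', 'z3', 'x4']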